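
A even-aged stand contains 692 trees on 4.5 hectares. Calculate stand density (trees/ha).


Formula: Stand Density = N_trees / Area_ha
Density = 692 trees / 4.5 ha
Density = 154 trees/ha

154


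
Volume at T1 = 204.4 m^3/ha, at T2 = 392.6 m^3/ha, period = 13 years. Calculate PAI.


Formula: PAI = (V_T2 - V_T1) / (T2 - T1)
Volume increment = 392.6 - 204.4 = 188.2 m^3/ha
PAI = 188.2 / 13 = 14.48 m^3/ha/year

14.48


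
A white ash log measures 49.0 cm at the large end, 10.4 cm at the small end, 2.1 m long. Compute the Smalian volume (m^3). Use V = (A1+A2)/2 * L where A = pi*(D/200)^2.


Smalian: V = (A1 + A2)/2 * L,  A = pi*(D/200)^2
A1 = pi*(49.0/200)^2 = 0.188574 m^2
A2 = pi*(10.4/200)^2 = 0.008495 m^2
V = (0.188574+0.008495)/2*2.1 = 0.2069 m^3

0.2069


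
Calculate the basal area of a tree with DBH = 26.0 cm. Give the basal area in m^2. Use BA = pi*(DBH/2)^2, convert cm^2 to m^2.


Formula: BA = pi * (DBH/2)^2 / 10000  (cm^2 to m^2)
Radius = DBH/2 = 26.0/2 = 13.0 cm
BA = pi * 13.0^2 / 10000
   = 530.9292 cm^2 / 10000
   = 0.0531 m^2

0.0531


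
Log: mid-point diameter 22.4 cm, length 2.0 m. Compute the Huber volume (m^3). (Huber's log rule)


Huber: V = Am * L,  Am = pi*(Dm/200)^2
Am = pi*(22.4/200)^2 = 0.039408 m^2
V = 0.039408*2.0 = 0.0788 m^3

0.0788


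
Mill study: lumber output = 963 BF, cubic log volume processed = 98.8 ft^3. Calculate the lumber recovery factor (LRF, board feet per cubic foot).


Formula: LRF = Lumber Output (BF) / Log Input (ft^3)
LRF = 963 BF / 98.8 ft^3
LRF = 9.75 BF/ft^3

9.75


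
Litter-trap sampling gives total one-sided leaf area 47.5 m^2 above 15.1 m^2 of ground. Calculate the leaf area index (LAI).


Formula: LAI = total leaf area / ground area  (dimensionless)
LAI = 47.5 m^2 / 15.1 m^2
LAI = 3.15

3.15


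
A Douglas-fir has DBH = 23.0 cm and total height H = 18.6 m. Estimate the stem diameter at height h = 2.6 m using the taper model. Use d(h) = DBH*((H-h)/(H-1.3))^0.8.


Taper: d(h) = DBH * ((H - h) / (H - 1.3))^0.8
Numerator = H - h = 18.6 - 2.6 = 16.0 m
Denominator = H - 1.3 = 18.6 - 1.3 = 17.3 m
Ratio = 16.0 / 17.3 = 0.92486
d = 23.0 * 0.92486^0.8 = 21.6 cm

21.6


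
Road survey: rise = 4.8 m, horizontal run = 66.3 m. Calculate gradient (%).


Formula: Gradient = rise / run * 100
Gradient = 4.8 / 66.3 * 100 = 7.2%

7.2


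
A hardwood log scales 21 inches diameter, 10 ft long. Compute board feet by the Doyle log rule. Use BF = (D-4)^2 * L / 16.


Doyle: BF = (D - 4)^2 * L / 16
Adjusted diameter = 21 - 4 = 17 in
(D-4)^2 = 17^2 = 289
BF = 289 * 10 / 16 = 181 BF

181


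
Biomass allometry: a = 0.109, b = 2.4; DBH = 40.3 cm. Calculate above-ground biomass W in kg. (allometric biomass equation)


Formula: W = a * DBH^b  (allometric power law)
DBH^b = 40.3^2.4 = 7124.1345
W = 0.109 * 7124.1345 = 776.5 kg

776.5


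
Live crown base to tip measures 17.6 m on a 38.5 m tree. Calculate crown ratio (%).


Formula: Crown Ratio = (Crown Length / Total Height) * 100
CR = (17.6 m / 38.5 m) * 100
CR = 0.4571 * 100 = 45.7%

45.7


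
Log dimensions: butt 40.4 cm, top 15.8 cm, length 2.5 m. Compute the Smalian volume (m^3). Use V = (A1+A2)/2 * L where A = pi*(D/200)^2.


Smalian: V = (A1 + A2)/2 * L,  A = pi*(D/200)^2
A1 = pi*(40.4/200)^2 = 0.12819 m^2
A2 = pi*(15.8/200)^2 = 0.019607 m^2
V = (0.12819+0.019607)/2*2.5 = 0.1847 m^3

0.1847


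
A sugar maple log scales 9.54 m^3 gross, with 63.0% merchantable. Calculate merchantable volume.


Formula: MV = V_total * (merchantable_pct / 100)
Merchantable fraction = 63.0% / 100 = 0.63
MV = 9.54 m^3 * 0.63 = 6.01 m^3

6.01


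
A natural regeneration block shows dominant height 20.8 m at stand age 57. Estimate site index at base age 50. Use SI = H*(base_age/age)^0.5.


Formula: SI = H_dom * (base_age / age)^0.5
Age ratio = 50 / 57 = 0.87719
sqrt(age_ratio) = 0.93659
SI = 20.8 * 0.93659 = 19.5 m

19.5


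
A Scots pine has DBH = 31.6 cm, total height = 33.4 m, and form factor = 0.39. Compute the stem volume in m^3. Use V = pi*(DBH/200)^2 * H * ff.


Formula: V = pi * (DBH/200)^2 * H * ff
Radius = DBH/200 = 31.6/200 = 0.158 m
Radius^2 = 0.158^2 = 0.024964 m^2
V = pi * 0.024964 * 33.4 * 0.39
V = 1.022 m^3

1.022


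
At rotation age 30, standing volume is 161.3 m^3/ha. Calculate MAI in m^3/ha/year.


Formula: MAI = Total Volume / Stand Age
MAI = 161.3 m^3/ha / 30 years
MAI = 5.38 m^3/ha/year

5.38


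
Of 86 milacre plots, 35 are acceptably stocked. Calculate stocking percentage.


Formula: Stocking % = stocked plots / total plots * 100
Stocking = 35 / 86 * 100
Stocking = 0.407 * 100 = 40.7%

40.7


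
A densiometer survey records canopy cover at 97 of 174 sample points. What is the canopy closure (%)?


Formula: Canopy closure = covered points / total points * 100
Closure = 97 / 174 * 100
Closure = 0.5575 * 100 = 55.7%

55.7


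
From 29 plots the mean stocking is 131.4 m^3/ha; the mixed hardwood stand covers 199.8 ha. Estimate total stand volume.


Formula: Total Volume = Mean Volume per ha * Total Area
Total Volume = 131.4 m^3/ha * 199.8 ha
Total Volume = 26254 m^3

26254


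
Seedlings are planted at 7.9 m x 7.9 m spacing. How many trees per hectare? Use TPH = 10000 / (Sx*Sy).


Formula: TPH = 10000 m^2/ha / (spacing_x * spacing_y)
Area per tree = 7.9 m * 7.9 m = 62.41 m^2
TPH = 10000 / 62.41 = 160 trees/ha

160


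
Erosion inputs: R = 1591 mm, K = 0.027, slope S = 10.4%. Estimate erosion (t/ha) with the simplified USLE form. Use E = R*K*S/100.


Formula: E = R * K * S / 100  (simplified USLE)
R * K = 1591 * 0.027 = 42.957
E = 42.957 * 10.4 / 100 = 4.47 t/ha

4.47


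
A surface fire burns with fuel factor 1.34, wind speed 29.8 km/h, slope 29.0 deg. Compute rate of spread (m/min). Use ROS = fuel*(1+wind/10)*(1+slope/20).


Formula: ROS = fuel * (1 + wind/10) * (1 + slope/20)
Wind factor = 1 + 29.8/10 = 3.98
Slope factor = 1 + 29.0/20 = 2.45
ROS = 1.34 * 3.98 * 2.45 = 13.07 m/min

13.07


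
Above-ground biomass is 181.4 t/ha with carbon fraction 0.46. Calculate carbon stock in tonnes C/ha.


Formula: Carbon Stock = Biomass * Carbon Fraction
C = 181.4 t/ha * 0.46
C = 83.4 t C/ha

83.4


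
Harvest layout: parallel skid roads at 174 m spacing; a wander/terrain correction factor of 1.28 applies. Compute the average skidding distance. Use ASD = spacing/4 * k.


Formula: ASD = (spacing / 4) * correction
Uncorrected distance = spacing / 4 = 174 / 4 = 43.5 m
ASD = 43.5 * 1.28 = 56 m

56


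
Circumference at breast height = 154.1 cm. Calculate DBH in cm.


Formula: DBH = C / pi
DBH = 154.1 / pi
pi = 3.14159...
DBH = 49.1 cm

49.1


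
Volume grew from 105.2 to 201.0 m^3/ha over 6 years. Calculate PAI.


Formula: PAI = (V_T2 - V_T1) / (T2 - T1)
Volume increment = 201.0 - 105.2 = 95.8 m^3/ha
PAI = 95.8 / 6 = 15.97 m^3/ha/year

15.97


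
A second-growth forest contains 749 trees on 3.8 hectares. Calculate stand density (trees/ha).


Formula: Stand Density = N_trees / Area_ha
Density = 749 trees / 3.8 ha
Density = 197 trees/ha

197


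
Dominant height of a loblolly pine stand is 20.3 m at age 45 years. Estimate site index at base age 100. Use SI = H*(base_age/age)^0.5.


Formula: SI = H_dom * (base_age / age)^0.5
Age ratio = 100 / 45 = 2.22222
sqrt(age_ratio) = 1.49071
SI = 20.3 * 1.49071 = 30.3 m

30.3


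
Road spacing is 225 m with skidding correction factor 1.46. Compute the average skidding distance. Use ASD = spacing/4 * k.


Formula: ASD = (spacing / 4) * correction
Uncorrected distance = spacing / 4 = 225 / 4 = 56.25 m
ASD = 56.25 * 1.46 = 82 m

82


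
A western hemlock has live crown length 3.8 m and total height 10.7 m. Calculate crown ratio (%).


Formula: Crown Ratio = (Crown Length / Total Height) * 100
CR = (3.8 m / 10.7 m) * 100
CR = 0.3551 * 100 = 35.5%

35.5


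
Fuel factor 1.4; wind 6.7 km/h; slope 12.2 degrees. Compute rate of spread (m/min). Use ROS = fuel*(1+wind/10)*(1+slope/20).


Formula: ROS = fuel * (1 + wind/10) * (1 + slope/20)
Wind factor = 1 + 6.7/10 = 1.67
Slope factor = 1 + 12.2/20 = 1.61
ROS = 1.4 * 1.67 * 1.61 = 3.76 m/min

3.76


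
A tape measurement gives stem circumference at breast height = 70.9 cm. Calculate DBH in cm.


Formula: DBH = C / pi
DBH = 70.9 / pi
pi = 3.14159...
DBH = 22.6 cm

22.6


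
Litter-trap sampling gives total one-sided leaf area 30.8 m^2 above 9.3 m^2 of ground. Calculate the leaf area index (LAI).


Formula: LAI = total leaf area / ground area  (dimensionless)
LAI = 30.8 m^2 / 9.3 m^2
LAI = 3.31

3.31


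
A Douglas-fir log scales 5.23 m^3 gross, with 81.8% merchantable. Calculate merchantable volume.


Formula: MV = V_total * (merchantable_pct / 100)
Merchantable fraction = 81.8% / 100 = 0.818
MV = 5.23 m^3 * 0.818 = 4.278 m^3

4.278


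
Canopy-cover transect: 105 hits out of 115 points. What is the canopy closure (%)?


Formula: Canopy closure = covered points / total points * 100
Closure = 105 / 115 * 100
Closure = 0.913 * 100 = 91.3%

91.3


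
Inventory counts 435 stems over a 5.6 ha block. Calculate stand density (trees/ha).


Formula: Stand Density = N_trees / Area_ha
Density = 435 trees / 5.6 ha
Density = 78 trees/ha

78


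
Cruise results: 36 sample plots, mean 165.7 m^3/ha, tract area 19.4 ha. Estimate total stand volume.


Formula: Total Volume = Mean Volume per ha * Total Area
Total Volume = 165.7 m^3/ha * 19.4 ha
Total Volume = 3215 m^3

3215


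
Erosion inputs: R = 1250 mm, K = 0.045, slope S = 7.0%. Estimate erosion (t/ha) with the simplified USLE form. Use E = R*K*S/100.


Formula: E = R * K * S / 100  (simplified USLE)
R * K = 1250 * 0.045 = 56.25
E = 56.25 * 7.0 / 100 = 3.94 t/ha

3.94


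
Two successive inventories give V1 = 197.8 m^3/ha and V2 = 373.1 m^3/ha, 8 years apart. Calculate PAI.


Formula: PAI = (V_T2 - V_T1) / (T2 - T1)
Volume increment = 373.1 - 197.8 = 175.3 m^3/ha
PAI = 175.3 / 8 = 21.91 m^3/ha/year

21.91


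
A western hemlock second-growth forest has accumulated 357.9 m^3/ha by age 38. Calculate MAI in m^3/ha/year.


Formula: MAI = Total Volume / Stand Age
MAI = 357.9 m^3/ha / 38 years
MAI = 9.42 m^3/ha/year

9.42


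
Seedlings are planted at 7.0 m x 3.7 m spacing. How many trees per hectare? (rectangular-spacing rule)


Formula: TPH = 10000 m^2/ha / (spacing_x * spacing_y)
Area per tree = 7.0 m * 3.7 m = 25.9 m^2
TPH = 10000 / 25.9 = 386 trees/ha

386


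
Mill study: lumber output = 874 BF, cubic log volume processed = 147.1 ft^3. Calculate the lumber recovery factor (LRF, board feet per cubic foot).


Formula: LRF = Lumber Output (BF) / Log Input (ft^3)
LRF = 874 BF / 147.1 ft^3
LRF = 5.94 BF/ft^3

5.94


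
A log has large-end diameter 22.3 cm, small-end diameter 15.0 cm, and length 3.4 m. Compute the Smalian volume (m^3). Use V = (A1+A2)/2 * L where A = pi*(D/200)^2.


Smalian: V = (A1 + A2)/2 * L,  A = pi*(D/200)^2
A1 = pi*(22.3/200)^2 = 0.039057 m^2
A2 = pi*(15.0/200)^2 = 0.017671 m^2
V = (0.039057+0.017671)/2*3.4 = 0.0964 m^3

0.0964


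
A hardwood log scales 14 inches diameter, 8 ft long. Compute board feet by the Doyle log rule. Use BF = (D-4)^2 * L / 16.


Doyle: BF = (D - 4)^2 * L / 16
Adjusted diameter = 14 - 4 = 10 in
(D-4)^2 = 10^2 = 100
BF = 100 * 8 / 16 = 50 BF

50


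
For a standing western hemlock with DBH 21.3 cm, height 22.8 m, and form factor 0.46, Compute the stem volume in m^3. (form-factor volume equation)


Formula: V = pi * (DBH/200)^2 * H * ff
Radius = DBH/200 = 21.3/200 = 0.1065 m
Radius^2 = 0.1065^2 = 0.01134225 m^2
V = pi * 0.01134225 * 22.8 * 0.46
V = 0.374 m^3

0.374


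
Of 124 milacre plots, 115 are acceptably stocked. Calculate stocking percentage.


Formula: Stocking % = stocked plots / total plots * 100
Stocking = 115 / 124 * 100
Stocking = 0.9274 * 100 = 92.7%

92.7


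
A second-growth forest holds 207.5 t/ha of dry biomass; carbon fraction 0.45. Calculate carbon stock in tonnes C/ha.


Formula: Carbon Stock = Biomass * Carbon Fraction
C = 207.5 t/ha * 0.45
C = 93.4 t C/ha

93.4


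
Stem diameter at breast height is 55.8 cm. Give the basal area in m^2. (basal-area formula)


Formula: BA = pi * (DBH/2)^2 / 10000  (cm^2 to m^2)
Radius = DBH/2 = 55.8/2 = 27.9 cm
BA = pi * 27.9^2 / 10000
   = 2445.4471 cm^2 / 10000
   = 0.2445 m^2

0.2445


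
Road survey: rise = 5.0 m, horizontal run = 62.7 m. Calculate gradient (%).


Formula: Gradient = rise / run * 100
Gradient = 5.0 / 62.7 * 100 = 8.0%

8.0


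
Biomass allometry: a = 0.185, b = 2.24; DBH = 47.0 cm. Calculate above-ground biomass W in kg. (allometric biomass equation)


Formula: W = a * DBH^b  (allometric power law)
DBH^b = 47.0^2.24 = 5565.4361
W = 0.185 * 5565.4361 = 1029.6 kg

1029.6


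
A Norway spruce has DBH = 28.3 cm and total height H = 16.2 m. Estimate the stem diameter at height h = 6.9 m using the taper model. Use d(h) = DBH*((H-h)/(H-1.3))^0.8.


Taper: d(h) = DBH * ((H - h) / (H - 1.3))^0.8
Numerator = H - h = 16.2 - 6.9 = 9.3 m
Denominator = H - 1.3 = 16.2 - 1.3 = 14.9 m
Ratio = 9.3 / 14.9 = 0.62416
d = 28.3 * 0.62416^0.8 = 19.4 cm

19.4


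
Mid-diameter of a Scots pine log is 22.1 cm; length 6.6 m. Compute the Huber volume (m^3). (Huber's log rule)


Huber: V = Am * L,  Am = pi*(Dm/200)^2
Am = pi*(22.1/200)^2 = 0.03836 m^2
V = 0.03836*6.6 = 0.2532 m^3

0.2532


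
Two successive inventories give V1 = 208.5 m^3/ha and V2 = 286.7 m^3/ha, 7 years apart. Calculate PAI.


Formula: PAI = (V_T2 - V_T1) / (T2 - T1)
Volume increment = 286.7 - 208.5 = 78.2 m^3/ha
PAI = 78.2 / 7 = 11.17 m^3/ha/year

11.17


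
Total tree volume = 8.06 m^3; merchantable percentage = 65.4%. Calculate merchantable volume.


Formula: MV = V_total * (merchantable_pct / 100)
Merchantable fraction = 65.4% / 100 = 0.654
MV = 8.06 m^3 * 0.654 = 5.271 m^3

5.271


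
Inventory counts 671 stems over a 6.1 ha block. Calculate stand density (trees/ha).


Formula: Stand Density = N_trees / Area_ha
Density = 671 trees / 6.1 ha
Density = 110 trees/ha

110


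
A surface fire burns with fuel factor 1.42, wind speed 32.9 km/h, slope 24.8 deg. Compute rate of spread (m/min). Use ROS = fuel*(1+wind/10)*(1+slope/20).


Formula: ROS = fuel * (1 + wind/10) * (1 + slope/20)
Wind factor = 1 + 32.9/10 = 4.29
Slope factor = 1 + 24.8/20 = 2.24
ROS = 1.42 * 4.29 * 2.24 = 13.65 m/min

13.65


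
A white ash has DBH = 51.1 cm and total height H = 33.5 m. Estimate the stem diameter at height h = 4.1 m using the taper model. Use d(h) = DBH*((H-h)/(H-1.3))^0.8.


Taper: d(h) = DBH * ((H - h) / (H - 1.3))^0.8
Numerator = H - h = 33.5 - 4.1 = 29.4 m
Denominator = H - 1.3 = 33.5 - 1.3 = 32.2 m
Ratio = 29.4 / 32.2 = 0.91304
d = 51.1 * 0.91304^0.8 = 47.5 cm

47.5


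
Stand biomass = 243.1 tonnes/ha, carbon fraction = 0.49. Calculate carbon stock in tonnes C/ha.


Formula: Carbon Stock = Biomass * Carbon Fraction
C = 243.1 t/ha * 0.49
C = 119.1 t C/ha

119.1


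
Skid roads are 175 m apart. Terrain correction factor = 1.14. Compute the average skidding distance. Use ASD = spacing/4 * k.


Formula: ASD = (spacing / 4) * correction
Uncorrected distance = spacing / 4 = 175 / 4 = 43.75 m
ASD = 43.75 * 1.14 = 50 m

50


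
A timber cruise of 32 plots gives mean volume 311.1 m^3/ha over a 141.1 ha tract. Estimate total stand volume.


Formula: Total Volume = Mean Volume per ha * Total Area
Total Volume = 311.1 m^3/ha * 141.1 ha
Total Volume = 43896 m^3

43896


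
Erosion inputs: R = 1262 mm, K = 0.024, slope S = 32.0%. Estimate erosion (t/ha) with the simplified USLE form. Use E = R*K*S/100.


Formula: E = R * K * S / 100  (simplified USLE)
R * K = 1262 * 0.024 = 30.288
E = 30.288 * 32.0 / 100 = 9.69 t/ha

9.69


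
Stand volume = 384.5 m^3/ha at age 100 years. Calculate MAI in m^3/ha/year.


Formula: MAI = Total Volume / Stand Age
MAI = 384.5 m^3/ha / 100 years
MAI = 3.85 m^3/ha/year

3.85


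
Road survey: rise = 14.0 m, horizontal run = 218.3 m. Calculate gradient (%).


Formula: Gradient = rise / run * 100
Gradient = 14.0 / 218.3 * 100 = 6.4%

6.4


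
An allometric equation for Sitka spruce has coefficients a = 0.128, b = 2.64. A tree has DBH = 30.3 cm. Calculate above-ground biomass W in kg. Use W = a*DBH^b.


Formula: W = a * DBH^b  (allometric power law)
DBH^b = 30.3^2.64 = 8147.203
W = 0.128 * 8147.203 = 1042.8 kg

1042.8


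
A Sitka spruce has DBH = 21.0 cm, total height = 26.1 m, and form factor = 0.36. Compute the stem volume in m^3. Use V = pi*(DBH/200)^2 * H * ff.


Formula: V = pi * (DBH/200)^2 * H * ff
Radius = DBH/200 = 21.0/200 = 0.105 m
Radius^2 = 0.105^2 = 0.011025 m^2
V = pi * 0.011025 * 26.1 * 0.36
V = 0.325 m^3

0.325


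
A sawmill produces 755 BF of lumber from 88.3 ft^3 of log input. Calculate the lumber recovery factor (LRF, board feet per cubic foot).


Formula: LRF = Lumber Output (BF) / Log Input (ft^3)
LRF = 755 BF / 88.3 ft^3
LRF = 8.55 BF/ft^3

8.55


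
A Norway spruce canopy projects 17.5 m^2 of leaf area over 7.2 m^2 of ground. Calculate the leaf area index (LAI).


Formula: LAI = total leaf area / ground area  (dimensionless)
LAI = 17.5 m^2 / 7.2 m^2
LAI = 2.43

2.43


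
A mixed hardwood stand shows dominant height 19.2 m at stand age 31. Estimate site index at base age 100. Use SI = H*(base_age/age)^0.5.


Formula: SI = H_dom * (base_age / age)^0.5
Age ratio = 100 / 31 = 3.22581
sqrt(age_ratio) = 1.79605
SI = 19.2 * 1.79605 = 34.5 m

34.5


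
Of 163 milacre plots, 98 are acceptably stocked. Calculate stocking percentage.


Formula: Stocking % = stocked plots / total plots * 100
Stocking = 98 / 163 * 100
Stocking = 0.6012 * 100 = 60.1%

60.1


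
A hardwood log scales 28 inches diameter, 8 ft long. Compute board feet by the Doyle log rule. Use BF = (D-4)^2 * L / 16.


Doyle: BF = (D - 4)^2 * L / 16
Adjusted diameter = 28 - 4 = 24 in
(D-4)^2 = 24^2 = 576
BF = 576 * 8 / 16 = 288 BF

288


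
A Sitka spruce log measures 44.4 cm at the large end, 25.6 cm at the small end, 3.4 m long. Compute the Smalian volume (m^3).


Smalian: V = (A1 + A2)/2 * L,  A = pi*(D/200)^2
A1 = pi*(44.4/200)^2 = 0.15483 m^2
A2 = pi*(25.6/200)^2 = 0.051472 m^2
V = (0.15483+0.051472)/2*3.4 = 0.3507 m^3

0.3507


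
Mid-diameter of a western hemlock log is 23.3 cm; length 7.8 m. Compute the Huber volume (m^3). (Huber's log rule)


Huber: V = Am * L,  Am = pi*(Dm/200)^2
Am = pi*(23.3/200)^2 = 0.042638 m^2
V = 0.042638*7.8 = 0.3326 m^3

0.3326


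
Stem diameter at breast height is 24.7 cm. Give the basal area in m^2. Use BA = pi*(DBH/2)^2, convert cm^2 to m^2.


Formula: BA = pi * (DBH/2)^2 / 10000  (cm^2 to m^2)
Radius = DBH/2 = 24.7/2 = 12.35 cm
BA = pi * 12.35^2 / 10000
   = 479.1636 cm^2 / 10000
   = 0.0479 m^2

0.0479


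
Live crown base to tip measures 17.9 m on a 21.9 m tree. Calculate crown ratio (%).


Formula: Crown Ratio = (Crown Length / Total Height) * 100
CR = (17.9 m / 21.9 m) * 100
CR = 0.8174 * 100 = 81.7%

81.7


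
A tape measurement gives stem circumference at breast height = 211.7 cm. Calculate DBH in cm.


Formula: DBH = C / pi
DBH = 211.7 / pi
pi = 3.14159...
DBH = 67.4 cm

67.4


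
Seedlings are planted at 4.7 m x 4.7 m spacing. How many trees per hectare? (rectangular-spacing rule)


Formula: TPH = 10000 m^2/ha / (spacing_x * spacing_y)
Area per tree = 4.7 m * 4.7 m = 22.09 m^2
TPH = 10000 / 22.09 = 453 trees/ha

453


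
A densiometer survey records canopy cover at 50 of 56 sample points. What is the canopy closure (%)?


Formula: Canopy closure = covered points / total points * 100
Closure = 50 / 56 * 100
Closure = 0.8929 * 100 = 89.3%

89.3


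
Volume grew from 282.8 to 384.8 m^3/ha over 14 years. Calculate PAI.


Formula: PAI = (V_T2 - V_T1) / (T2 - T1)
Volume increment = 384.8 - 282.8 = 102.0 m^3/ha
PAI = 102.0 / 14 = 7.29 m^3/ha/year

7.29


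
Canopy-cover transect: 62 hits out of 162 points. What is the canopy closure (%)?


Formula: Canopy closure = covered points / total points * 100
Closure = 62 / 162 * 100
Closure = 0.3827 * 100 = 38.3%

38.3


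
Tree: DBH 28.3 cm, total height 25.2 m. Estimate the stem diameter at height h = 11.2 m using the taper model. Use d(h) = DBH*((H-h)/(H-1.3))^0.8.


Taper: d(h) = DBH * ((H - h) / (H - 1.3))^0.8
Numerator = H - h = 25.2 - 11.2 = 14.0 m
Denominator = H - 1.3 = 25.2 - 1.3 = 23.9 m
Ratio = 14.0 / 23.9 = 0.58577
d = 28.3 * 0.58577^0.8 = 18.4 cm

18.4


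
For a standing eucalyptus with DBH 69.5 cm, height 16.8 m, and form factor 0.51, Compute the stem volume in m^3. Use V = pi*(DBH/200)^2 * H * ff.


Formula: V = pi * (DBH/200)^2 * H * ff
Radius = DBH/200 = 69.5/200 = 0.3475 m
Radius^2 = 0.3475^2 = 0.12075625 m^2
V = pi * 0.12075625 * 16.8 * 0.51
V = 3.25 m^3

3.25


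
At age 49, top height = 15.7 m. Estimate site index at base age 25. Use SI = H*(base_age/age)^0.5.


Formula: SI = H_dom * (base_age / age)^0.5
Age ratio = 25 / 49 = 0.5102
sqrt(age_ratio) = 0.71429
SI = 15.7 * 0.71429 = 11.2 m

11.2


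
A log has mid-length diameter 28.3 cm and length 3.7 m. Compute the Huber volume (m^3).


Huber: V = Am * L,  Am = pi*(Dm/200)^2
Am = pi*(28.3/200)^2 = 0.062902 m^2
V = 0.062902*3.7 = 0.2327 m^3

0.2327


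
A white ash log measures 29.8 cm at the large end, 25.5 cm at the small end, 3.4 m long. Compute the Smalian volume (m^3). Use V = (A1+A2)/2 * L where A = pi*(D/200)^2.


Smalian: V = (A1 + A2)/2 * L,  A = pi*(D/200)^2
A1 = pi*(29.8/200)^2 = 0.069746 m^2
A2 = pi*(25.5/200)^2 = 0.051071 m^2
V = (0.069746+0.051071)/2*3.4 = 0.2054 m^3

0.2054


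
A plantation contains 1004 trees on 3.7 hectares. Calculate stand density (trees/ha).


Formula: Stand Density = N_trees / Area_ha
Density = 1004 trees / 3.7 ha
Density = 271 trees/ha

271


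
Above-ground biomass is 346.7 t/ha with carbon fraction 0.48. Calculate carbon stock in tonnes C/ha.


Formula: Carbon Stock = Biomass * Carbon Fraction
C = 346.7 t/ha * 0.48
C = 166.4 t C/ha

166.4


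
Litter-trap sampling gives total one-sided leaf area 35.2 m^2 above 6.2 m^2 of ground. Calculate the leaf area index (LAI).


Formula: LAI = total leaf area / ground area  (dimensionless)
LAI = 35.2 m^2 / 6.2 m^2
LAI = 5.68

5.68


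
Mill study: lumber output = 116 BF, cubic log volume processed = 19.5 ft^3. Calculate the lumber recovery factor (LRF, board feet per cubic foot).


Formula: LRF = Lumber Output (BF) / Log Input (ft^3)
LRF = 116 BF / 19.5 ft^3
LRF = 5.95 BF/ft^3

5.95


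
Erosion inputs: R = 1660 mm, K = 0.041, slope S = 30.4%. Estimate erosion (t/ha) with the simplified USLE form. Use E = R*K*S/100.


Formula: E = R * K * S / 100  (simplified USLE)
R * K = 1660 * 0.041 = 68.06
E = 68.06 * 30.4 / 100 = 20.69 t/ha

20.69


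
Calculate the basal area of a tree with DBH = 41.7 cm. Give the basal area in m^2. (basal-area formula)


Formula: BA = pi * (DBH/2)^2 / 10000  (cm^2 to m^2)
Radius = DBH/2 = 41.7/2 = 20.85 cm
BA = pi * 20.85^2 / 10000
   = 1365.721 cm^2 / 10000
   = 0.1366 m^2

0.1366


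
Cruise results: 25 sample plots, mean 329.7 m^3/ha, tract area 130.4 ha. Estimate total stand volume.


Formula: Total Volume = Mean Volume per ha * Total Area
Total Volume = 329.7 m^3/ha * 130.4 ha
Total Volume = 42993 m^3

42993


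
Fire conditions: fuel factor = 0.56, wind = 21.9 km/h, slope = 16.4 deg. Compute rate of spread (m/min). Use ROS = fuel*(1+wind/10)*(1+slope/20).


Formula: ROS = fuel * (1 + wind/10) * (1 + slope/20)
Wind factor = 1 + 21.9/10 = 3.19
Slope factor = 1 + 16.4/20 = 1.82
ROS = 0.56 * 3.19 * 1.82 = 3.25 m/min

3.25


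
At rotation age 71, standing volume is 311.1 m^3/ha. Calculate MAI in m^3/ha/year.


Formula: MAI = Total Volume / Stand Age
MAI = 311.1 m^3/ha / 71 years
MAI = 4.38 m^3/ha/year

4.38


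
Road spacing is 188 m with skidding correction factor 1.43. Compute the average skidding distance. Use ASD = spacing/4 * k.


Formula: ASD = (spacing / 4) * correction
Uncorrected distance = spacing / 4 = 188 / 4 = 47 m
ASD = 47 * 1.43 = 67 m

67


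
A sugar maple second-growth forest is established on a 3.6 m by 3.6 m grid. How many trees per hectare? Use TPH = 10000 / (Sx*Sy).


Formula: TPH = 10000 m^2/ha / (spacing_x * spacing_y)
Area per tree = 3.6 m * 3.6 m = 12.96 m^2
TPH = 10000 / 12.96 = 772 trees/ha

772


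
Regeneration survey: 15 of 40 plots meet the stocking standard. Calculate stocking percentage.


Formula: Stocking % = stocked plots / total plots * 100
Stocking = 15 / 40 * 100
Stocking = 0.375 * 100 = 37.5%

37.5


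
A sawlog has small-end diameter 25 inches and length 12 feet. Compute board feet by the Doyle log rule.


Doyle: BF = (D - 4)^2 * L / 16
Adjusted diameter = 25 - 4 = 21 in
(D-4)^2 = 21^2 = 441
BF = 441 * 12 / 16 = 331 BF

331


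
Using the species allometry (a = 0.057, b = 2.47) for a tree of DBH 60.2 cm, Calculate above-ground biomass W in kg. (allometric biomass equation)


Formula: W = a * DBH^b  (allometric power law)
DBH^b = 60.2^2.47 = 24865.8514
W = 0.057 * 24865.8514 = 1417.4 kg

1417.4


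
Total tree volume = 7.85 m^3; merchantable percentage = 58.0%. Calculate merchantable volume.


Formula: MV = V_total * (merchantable_pct / 100)
Merchantable fraction = 58.0% / 100 = 0.58
MV = 7.85 m^3 * 0.58 = 4.553 m^3

4.553


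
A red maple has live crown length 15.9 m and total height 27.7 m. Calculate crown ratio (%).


Formula: Crown Ratio = (Crown Length / Total Height) * 100
CR = (15.9 m / 27.7 m) * 100
CR = 0.574 * 100 = 57.4%

57.4


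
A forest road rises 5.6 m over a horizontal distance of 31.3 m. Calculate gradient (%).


Formula: Gradient = rise / run * 100
Gradient = 5.6 / 31.3 * 100 = 17.9%

17.9


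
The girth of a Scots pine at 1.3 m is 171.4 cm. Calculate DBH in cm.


Formula: DBH = C / pi
DBH = 171.4 / pi
pi = 3.14159...
DBH = 54.6 cm

54.6


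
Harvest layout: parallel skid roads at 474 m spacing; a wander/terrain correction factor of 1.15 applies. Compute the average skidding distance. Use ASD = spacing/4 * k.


Formula: ASD = (spacing / 4) * correction
Uncorrected distance = spacing / 4 = 474 / 4 = 118.5 m
ASD = 118.5 * 1.15 = 136 m

136


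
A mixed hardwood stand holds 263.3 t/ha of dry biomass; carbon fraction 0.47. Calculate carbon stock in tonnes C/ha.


Formula: Carbon Stock = Biomass * Carbon Fraction
C = 263.3 t/ha * 0.47
C = 123.8 t C/ha

123.8


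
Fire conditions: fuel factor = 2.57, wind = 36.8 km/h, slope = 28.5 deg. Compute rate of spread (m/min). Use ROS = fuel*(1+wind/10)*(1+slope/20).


Formula: ROS = fuel * (1 + wind/10) * (1 + slope/20)
Wind factor = 1 + 36.8/10 = 4.68
Slope factor = 1 + 28.5/20 = 2.425
ROS = 2.57 * 4.68 * 2.425 = 29.17 m/min

29.17


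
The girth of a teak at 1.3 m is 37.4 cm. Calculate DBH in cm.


Formula: DBH = C / pi
DBH = 37.4 / pi
pi = 3.14159...
DBH = 11.9 cm

11.9


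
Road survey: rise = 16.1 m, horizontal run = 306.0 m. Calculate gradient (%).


Formula: Gradient = rise / run * 100
Gradient = 16.1 / 306.0 * 100 = 5.3%

5.3


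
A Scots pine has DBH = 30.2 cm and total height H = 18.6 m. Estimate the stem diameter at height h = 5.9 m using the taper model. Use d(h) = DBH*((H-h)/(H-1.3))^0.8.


Taper: d(h) = DBH * ((H - h) / (H - 1.3))^0.8
Numerator = H - h = 18.6 - 5.9 = 12.7 m
Denominator = H - 1.3 = 18.6 - 1.3 = 17.3 m
Ratio = 12.7 / 17.3 = 0.7341
d = 30.2 * 0.7341^0.8 = 23.6 cm

23.6


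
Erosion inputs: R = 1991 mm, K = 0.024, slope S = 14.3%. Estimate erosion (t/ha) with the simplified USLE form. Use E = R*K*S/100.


Formula: E = R * K * S / 100  (simplified USLE)
R * K = 1991 * 0.024 = 47.784
E = 47.784 * 14.3 / 100 = 6.83 t/ha

6.83


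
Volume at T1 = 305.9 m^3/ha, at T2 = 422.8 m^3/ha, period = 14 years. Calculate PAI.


Formula: PAI = (V_T2 - V_T1) / (T2 - T1)
Volume increment = 422.8 - 305.9 = 116.9 m^3/ha
PAI = 116.9 / 14 = 8.35 m^3/ha/year

8.35


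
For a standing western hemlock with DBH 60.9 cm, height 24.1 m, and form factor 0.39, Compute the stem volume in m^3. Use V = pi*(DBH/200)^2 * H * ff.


Formula: V = pi * (DBH/200)^2 * H * ff
Radius = DBH/200 = 60.9/200 = 0.3045 m
Radius^2 = 0.3045^2 = 0.09272025 m^2
V = pi * 0.09272025 * 24.1 * 0.39
V = 2.738 m^3

2.738


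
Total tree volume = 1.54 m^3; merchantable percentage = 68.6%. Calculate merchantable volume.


Formula: MV = V_total * (merchantable_pct / 100)
Merchantable fraction = 68.6% / 100 = 0.686
MV = 1.54 m^3 * 0.686 = 1.056 m^3

1.056


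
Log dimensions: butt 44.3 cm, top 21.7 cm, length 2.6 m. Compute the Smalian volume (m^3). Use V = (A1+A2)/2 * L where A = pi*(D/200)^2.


Smalian: V = (A1 + A2)/2 * L,  A = pi*(D/200)^2
A1 = pi*(44.3/200)^2 = 0.154134 m^2
A2 = pi*(21.7/200)^2 = 0.036984 m^2
V = (0.154134+0.036984)/2*2.6 = 0.2485 m^3

0.2485


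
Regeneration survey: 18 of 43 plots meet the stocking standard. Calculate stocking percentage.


Formula: Stocking % = stocked plots / total plots * 100
Stocking = 18 / 43 * 100
Stocking = 0.4186 * 100 = 41.9%

41.9


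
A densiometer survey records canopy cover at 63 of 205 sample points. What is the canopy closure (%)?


Formula: Canopy closure = covered points / total points * 100
Closure = 63 / 205 * 100
Closure = 0.3073 * 100 = 30.7%

30.7


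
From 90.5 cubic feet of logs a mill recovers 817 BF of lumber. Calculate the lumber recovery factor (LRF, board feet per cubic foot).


Formula: LRF = Lumber Output (BF) / Log Input (ft^3)
LRF = 817 BF / 90.5 ft^3
LRF = 9.03 BF/ft^3

9.03


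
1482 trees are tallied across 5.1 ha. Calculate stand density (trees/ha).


Formula: Stand Density = N_trees / Area_ha
Density = 1482 trees / 5.1 ha
Density = 291 trees/ha

291


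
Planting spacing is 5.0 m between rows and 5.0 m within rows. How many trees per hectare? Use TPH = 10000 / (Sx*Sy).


Formula: TPH = 10000 m^2/ha / (spacing_x * spacing_y)
Area per tree = 5.0 m * 5.0 m = 25.0 m^2
TPH = 10000 / 25.0 = 400 trees/ha

400


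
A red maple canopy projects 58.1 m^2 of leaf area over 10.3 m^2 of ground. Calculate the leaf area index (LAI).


Formula: LAI = total leaf area / ground area  (dimensionless)
LAI = 58.1 m^2 / 10.3 m^2
LAI = 5.64

5.64


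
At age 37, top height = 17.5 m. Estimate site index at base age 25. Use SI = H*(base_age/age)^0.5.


Formula: SI = H_dom * (base_age / age)^0.5
Age ratio = 25 / 37 = 0.67568
sqrt(age_ratio) = 0.82199
SI = 17.5 * 0.82199 = 14.4 m

14.4


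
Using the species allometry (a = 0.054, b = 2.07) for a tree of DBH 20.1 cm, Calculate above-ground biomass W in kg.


Formula: W = a * DBH^b  (allometric power law)
DBH^b = 20.1^2.07 = 498.4434
W = 0.054 * 498.4434 = 26.9 kg

26.9


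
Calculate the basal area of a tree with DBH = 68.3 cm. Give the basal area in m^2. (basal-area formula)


Formula: BA = pi * (DBH/2)^2 / 10000  (cm^2 to m^2)
Radius = DBH/2 = 68.3/2 = 34.15 cm
BA = pi * 34.15^2 / 10000
   = 3663.796 cm^2 / 10000
   = 0.3664 m^2

0.3664


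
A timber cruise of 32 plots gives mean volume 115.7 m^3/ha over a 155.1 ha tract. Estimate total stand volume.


Formula: Total Volume = Mean Volume per ha * Total Area
Total Volume = 115.7 m^3/ha * 155.1 ha
Total Volume = 17945 m^3

17945


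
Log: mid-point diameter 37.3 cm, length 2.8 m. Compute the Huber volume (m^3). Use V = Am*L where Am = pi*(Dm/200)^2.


Huber: V = Am * L,  Am = pi*(Dm/200)^2
Am = pi*(37.3/200)^2 = 0.109272 m^2
V = 0.109272*2.8 = 0.306 m^3

0.306


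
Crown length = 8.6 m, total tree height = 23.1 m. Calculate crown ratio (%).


Formula: Crown Ratio = (Crown Length / Total Height) * 100
CR = (8.6 m / 23.1 m) * 100
CR = 0.3723 * 100 = 37.2%

37.2


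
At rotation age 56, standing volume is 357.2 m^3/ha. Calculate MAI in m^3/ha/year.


Formula: MAI = Total Volume / Stand Age
MAI = 357.2 m^3/ha / 56 years
MAI = 6.38 m^3/ha/year

6.38


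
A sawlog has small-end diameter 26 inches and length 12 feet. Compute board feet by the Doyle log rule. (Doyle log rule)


Doyle: BF = (D - 4)^2 * L / 16
Adjusted diameter = 26 - 4 = 22 in
(D-4)^2 = 22^2 = 484
BF = 484 * 12 / 16 = 363 BF

363


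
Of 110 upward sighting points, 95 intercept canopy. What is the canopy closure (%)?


Formula: Canopy closure = covered points / total points * 100
Closure = 95 / 110 * 100
Closure = 0.8636 * 100 = 86.4%

86.4


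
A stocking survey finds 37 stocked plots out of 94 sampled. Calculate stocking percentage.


Formula: Stocking % = stocked plots / total plots * 100
Stocking = 37 / 94 * 100
Stocking = 0.3936 * 100 = 39.4%

39.4


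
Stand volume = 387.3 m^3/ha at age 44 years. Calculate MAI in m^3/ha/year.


Formula: MAI = Total Volume / Stand Age
MAI = 387.3 m^3/ha / 44 years
MAI = 8.8 m^3/ha/year

8.8


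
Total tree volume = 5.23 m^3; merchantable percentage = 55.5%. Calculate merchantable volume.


Formula: MV = V_total * (merchantable_pct / 100)
Merchantable fraction = 55.5% / 100 = 0.555
MV = 5.23 m^3 * 0.555 = 2.903 m^3

2.903


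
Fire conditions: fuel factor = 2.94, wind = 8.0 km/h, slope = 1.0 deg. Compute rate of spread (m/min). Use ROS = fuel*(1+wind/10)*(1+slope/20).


Formula: ROS = fuel * (1 + wind/10) * (1 + slope/20)
Wind factor = 1 + 8.0/10 = 1.8
Slope factor = 1 + 1.0/20 = 1.05
ROS = 2.94 * 1.8 * 1.05 = 5.56 m/min

5.56


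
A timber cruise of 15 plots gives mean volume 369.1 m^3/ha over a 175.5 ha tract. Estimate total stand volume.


Formula: Total Volume = Mean Volume per ha * Total Area
Total Volume = 369.1 m^3/ha * 175.5 ha
Total Volume = 64777 m^3

64777


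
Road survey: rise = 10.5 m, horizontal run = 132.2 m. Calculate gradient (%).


Formula: Gradient = rise / run * 100
Gradient = 10.5 / 132.2 * 100 = 7.9%

7.9


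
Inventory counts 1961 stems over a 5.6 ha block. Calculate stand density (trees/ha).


Formula: Stand Density = N_trees / Area_ha
Density = 1961 trees / 5.6 ha
Density = 350 trees/ha

350


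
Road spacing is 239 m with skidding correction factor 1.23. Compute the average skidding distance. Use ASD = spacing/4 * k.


Formula: ASD = (spacing / 4) * correction
Uncorrected distance = spacing / 4 = 239 / 4 = 59.75 m
ASD = 59.75 * 1.23 = 73 m

73


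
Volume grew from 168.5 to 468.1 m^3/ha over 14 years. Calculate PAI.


Formula: PAI = (V_T2 - V_T1) / (T2 - T1)
Volume increment = 468.1 - 168.5 = 299.6 m^3/ha
PAI = 299.6 / 14 = 21.4 m^3/ha/year

21.4


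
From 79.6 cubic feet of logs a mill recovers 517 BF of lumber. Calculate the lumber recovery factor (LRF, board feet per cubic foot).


Formula: LRF = Lumber Output (BF) / Log Input (ft^3)
LRF = 517 BF / 79.6 ft^3
LRF = 6.49 BF/ft^3

6.49


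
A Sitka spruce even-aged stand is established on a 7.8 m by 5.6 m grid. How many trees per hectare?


Formula: TPH = 10000 m^2/ha / (spacing_x * spacing_y)
Area per tree = 7.8 m * 5.6 m = 43.68 m^2
TPH = 10000 / 43.68 = 229 trees/ha

229


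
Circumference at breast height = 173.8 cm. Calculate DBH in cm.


Formula: DBH = C / pi
DBH = 173.8 / pi
pi = 3.14159...
DBH = 55.3 cm

55.3


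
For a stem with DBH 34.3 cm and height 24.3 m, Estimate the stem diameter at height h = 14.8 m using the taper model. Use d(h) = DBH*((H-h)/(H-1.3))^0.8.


Taper: d(h) = DBH * ((H - h) / (H - 1.3))^0.8
Numerator = H - h = 24.3 - 14.8 = 9.5 m
Denominator = H - 1.3 = 24.3 - 1.3 = 23.0 m
Ratio = 9.5 / 23.0 = 0.41304
d = 34.3 * 0.41304^0.8 = 16.9 cm

16.9


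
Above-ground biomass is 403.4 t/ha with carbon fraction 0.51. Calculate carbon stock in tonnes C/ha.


Formula: Carbon Stock = Biomass * Carbon Fraction
C = 403.4 t/ha * 0.51
C = 205.7 t C/ha

205.7


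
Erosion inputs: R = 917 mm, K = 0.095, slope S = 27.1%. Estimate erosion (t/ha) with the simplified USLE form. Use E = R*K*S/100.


Formula: E = R * K * S / 100  (simplified USLE)
R * K = 917 * 0.095 = 87.115
E = 87.115 * 27.1 / 100 = 23.61 t/ha

23.61


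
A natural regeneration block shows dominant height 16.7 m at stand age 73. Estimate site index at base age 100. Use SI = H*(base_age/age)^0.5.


Formula: SI = H_dom * (base_age / age)^0.5
Age ratio = 100 / 73 = 1.36986
sqrt(age_ratio) = 1.17041
SI = 16.7 * 1.17041 = 19.5 m

19.5


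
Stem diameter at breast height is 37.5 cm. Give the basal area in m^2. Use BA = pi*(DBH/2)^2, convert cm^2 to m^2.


Formula: BA = pi * (DBH/2)^2 / 10000  (cm^2 to m^2)
Radius = DBH/2 = 37.5/2 = 18.75 cm
BA = pi * 18.75^2 / 10000
   = 1104.4662 cm^2 / 10000
   = 0.1104 m^2

0.1104


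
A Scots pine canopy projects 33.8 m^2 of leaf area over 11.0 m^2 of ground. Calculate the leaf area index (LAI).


Formula: LAI = total leaf area / ground area  (dimensionless)
LAI = 33.8 m^2 / 11.0 m^2
LAI = 3.07

3.07


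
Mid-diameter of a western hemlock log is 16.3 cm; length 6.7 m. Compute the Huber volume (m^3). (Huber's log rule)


Huber: V = Am * L,  Am = pi*(Dm/200)^2
Am = pi*(16.3/200)^2 = 0.020867 m^2
V = 0.020867*6.7 = 0.1398 m^3

0.1398


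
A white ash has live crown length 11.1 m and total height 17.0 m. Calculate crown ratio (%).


Formula: Crown Ratio = (Crown Length / Total Height) * 100
CR = (11.1 m / 17.0 m) * 100
CR = 0.6529 * 100 = 65.3%

65.3


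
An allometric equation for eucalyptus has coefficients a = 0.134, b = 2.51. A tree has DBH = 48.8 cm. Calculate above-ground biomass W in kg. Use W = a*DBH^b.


Formula: W = a * DBH^b  (allometric power law)
DBH^b = 48.8^2.51 = 17295.5252
W = 0.134 * 17295.5252 = 2317.6 kg

2317.6


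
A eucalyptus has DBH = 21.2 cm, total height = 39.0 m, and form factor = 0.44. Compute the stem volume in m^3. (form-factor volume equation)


Formula: V = pi * (DBH/200)^2 * H * ff
Radius = DBH/200 = 21.2/200 = 0.106 m
Radius^2 = 0.106^2 = 0.011236 m^2
V = pi * 0.011236 * 39.0 * 0.44
V = 0.606 m^3

0.606


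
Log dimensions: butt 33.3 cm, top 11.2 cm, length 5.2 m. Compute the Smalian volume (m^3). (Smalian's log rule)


Smalian: V = (A1 + A2)/2 * L,  A = pi*(D/200)^2
A1 = pi*(33.3/200)^2 = 0.087092 m^2
A2 = pi*(11.2/200)^2 = 0.009852 m^2
V = (0.087092+0.009852)/2*5.2 = 0.2521 m^3

0.2521


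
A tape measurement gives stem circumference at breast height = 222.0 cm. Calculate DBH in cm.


Formula: DBH = C / pi
DBH = 222.0 / pi
pi = 3.14159...
DBH = 70.7 cm

70.7


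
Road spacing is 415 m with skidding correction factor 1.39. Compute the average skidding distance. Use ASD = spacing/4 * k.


Formula: ASD = (spacing / 4) * correction
Uncorrected distance = spacing / 4 = 415 / 4 = 103.75 m
ASD = 103.75 * 1.39 = 144 m

144


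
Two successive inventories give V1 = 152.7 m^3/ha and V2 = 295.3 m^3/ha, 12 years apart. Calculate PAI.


Formula: PAI = (V_T2 - V_T1) / (T2 - T1)
Volume increment = 295.3 - 152.7 = 142.6 m^3/ha
PAI = 142.6 / 12 = 11.88 m^3/ha/year

11.88


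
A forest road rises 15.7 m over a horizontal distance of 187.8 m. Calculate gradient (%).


Formula: Gradient = rise / run * 100
Gradient = 15.7 / 187.8 * 100 = 8.4%

8.4


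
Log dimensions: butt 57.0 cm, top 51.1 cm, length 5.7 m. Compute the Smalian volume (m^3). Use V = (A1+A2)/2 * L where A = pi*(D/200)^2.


Smalian: V = (A1 + A2)/2 * L,  A = pi*(D/200)^2
A1 = pi*(57.0/200)^2 = 0.255176 m^2
A2 = pi*(51.1/200)^2 = 0.205084 m^2
V = (0.255176+0.205084)/2*5.7 = 1.3117 m^3

1.3117


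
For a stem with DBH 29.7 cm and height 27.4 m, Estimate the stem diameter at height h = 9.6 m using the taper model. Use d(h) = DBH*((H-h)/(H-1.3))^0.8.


Taper: d(h) = DBH * ((H - h) / (H - 1.3))^0.8
Numerator = H - h = 27.4 - 9.6 = 17.8 m
Denominator = H - 1.3 = 27.4 - 1.3 = 26.1 m
Ratio = 17.8 / 26.1 = 0.68199
d = 29.7 * 0.68199^0.8 = 21.9 cm

21.9


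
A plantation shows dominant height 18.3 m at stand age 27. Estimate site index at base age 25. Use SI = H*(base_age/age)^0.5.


Formula: SI = H_dom * (base_age / age)^0.5
Age ratio = 25 / 27 = 0.92593
sqrt(age_ratio) = 0.96225
SI = 18.3 * 0.96225 = 17.6 m

17.6
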